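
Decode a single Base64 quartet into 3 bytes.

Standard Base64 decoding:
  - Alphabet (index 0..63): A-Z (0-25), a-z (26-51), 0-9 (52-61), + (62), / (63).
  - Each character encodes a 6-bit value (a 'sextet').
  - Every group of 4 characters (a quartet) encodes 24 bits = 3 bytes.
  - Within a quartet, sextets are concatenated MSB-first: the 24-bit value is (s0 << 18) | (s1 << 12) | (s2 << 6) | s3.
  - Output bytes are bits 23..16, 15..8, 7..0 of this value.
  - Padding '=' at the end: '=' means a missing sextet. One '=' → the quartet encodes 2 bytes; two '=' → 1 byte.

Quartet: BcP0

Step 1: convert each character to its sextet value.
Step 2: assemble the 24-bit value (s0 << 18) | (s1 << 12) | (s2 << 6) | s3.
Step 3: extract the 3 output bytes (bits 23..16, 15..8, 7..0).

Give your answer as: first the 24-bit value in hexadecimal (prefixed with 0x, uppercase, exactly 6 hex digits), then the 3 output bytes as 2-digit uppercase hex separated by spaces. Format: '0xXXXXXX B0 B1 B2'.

Sextets: B=1, c=28, P=15, 0=52
24-bit: (1<<18) | (28<<12) | (15<<6) | 52
      = 0x040000 | 0x01C000 | 0x0003C0 | 0x000034
      = 0x05C3F4
Bytes: (v>>16)&0xFF=05, (v>>8)&0xFF=C3, v&0xFF=F4

Answer: 0x05C3F4 05 C3 F4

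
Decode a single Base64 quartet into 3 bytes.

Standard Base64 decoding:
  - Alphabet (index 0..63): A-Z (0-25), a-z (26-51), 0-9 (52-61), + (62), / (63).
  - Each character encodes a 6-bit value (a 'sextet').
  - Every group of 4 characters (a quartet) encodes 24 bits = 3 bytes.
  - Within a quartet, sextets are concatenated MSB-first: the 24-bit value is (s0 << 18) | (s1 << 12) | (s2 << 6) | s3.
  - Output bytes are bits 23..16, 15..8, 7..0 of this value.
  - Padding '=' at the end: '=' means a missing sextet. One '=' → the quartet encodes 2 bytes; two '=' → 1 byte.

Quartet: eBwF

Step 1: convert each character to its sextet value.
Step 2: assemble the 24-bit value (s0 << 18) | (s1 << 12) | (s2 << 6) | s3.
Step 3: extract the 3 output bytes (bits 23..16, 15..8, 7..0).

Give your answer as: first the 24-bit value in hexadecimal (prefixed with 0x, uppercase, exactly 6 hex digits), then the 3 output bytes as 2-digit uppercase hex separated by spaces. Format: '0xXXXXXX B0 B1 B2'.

Answer: 0x781C05 78 1C 05

Derivation:
Sextets: e=30, B=1, w=48, F=5
24-bit: (30<<18) | (1<<12) | (48<<6) | 5
      = 0x780000 | 0x001000 | 0x000C00 | 0x000005
      = 0x781C05
Bytes: (v>>16)&0xFF=78, (v>>8)&0xFF=1C, v&0xFF=05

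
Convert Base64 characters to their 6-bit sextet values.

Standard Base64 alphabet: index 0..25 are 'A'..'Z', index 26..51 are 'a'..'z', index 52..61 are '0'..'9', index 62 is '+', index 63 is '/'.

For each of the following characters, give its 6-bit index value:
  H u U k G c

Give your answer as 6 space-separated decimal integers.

'H': A..Z range, ord('H') − ord('A') = 7
'u': a..z range, 26 + ord('u') − ord('a') = 46
'U': A..Z range, ord('U') − ord('A') = 20
'k': a..z range, 26 + ord('k') − ord('a') = 36
'G': A..Z range, ord('G') − ord('A') = 6
'c': a..z range, 26 + ord('c') − ord('a') = 28

Answer: 7 46 20 36 6 28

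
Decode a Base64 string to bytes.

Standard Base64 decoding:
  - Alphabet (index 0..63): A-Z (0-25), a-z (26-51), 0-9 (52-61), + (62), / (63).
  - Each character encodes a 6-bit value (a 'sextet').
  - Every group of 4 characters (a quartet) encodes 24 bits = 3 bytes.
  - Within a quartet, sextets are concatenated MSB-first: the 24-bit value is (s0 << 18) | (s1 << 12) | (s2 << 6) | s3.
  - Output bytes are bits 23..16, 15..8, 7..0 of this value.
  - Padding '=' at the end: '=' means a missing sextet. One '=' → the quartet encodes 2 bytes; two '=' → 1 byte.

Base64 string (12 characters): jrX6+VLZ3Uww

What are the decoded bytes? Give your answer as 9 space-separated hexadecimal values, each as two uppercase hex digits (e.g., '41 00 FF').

After char 0 ('j'=35): chars_in_quartet=1 acc=0x23 bytes_emitted=0
After char 1 ('r'=43): chars_in_quartet=2 acc=0x8EB bytes_emitted=0
After char 2 ('X'=23): chars_in_quartet=3 acc=0x23AD7 bytes_emitted=0
After char 3 ('6'=58): chars_in_quartet=4 acc=0x8EB5FA -> emit 8E B5 FA, reset; bytes_emitted=3
After char 4 ('+'=62): chars_in_quartet=1 acc=0x3E bytes_emitted=3
After char 5 ('V'=21): chars_in_quartet=2 acc=0xF95 bytes_emitted=3
After char 6 ('L'=11): chars_in_quartet=3 acc=0x3E54B bytes_emitted=3
After char 7 ('Z'=25): chars_in_quartet=4 acc=0xF952D9 -> emit F9 52 D9, reset; bytes_emitted=6
After char 8 ('3'=55): chars_in_quartet=1 acc=0x37 bytes_emitted=6
After char 9 ('U'=20): chars_in_quartet=2 acc=0xDD4 bytes_emitted=6
After char 10 ('w'=48): chars_in_quartet=3 acc=0x37530 bytes_emitted=6
After char 11 ('w'=48): chars_in_quartet=4 acc=0xDD4C30 -> emit DD 4C 30, reset; bytes_emitted=9

Answer: 8E B5 FA F9 52 D9 DD 4C 30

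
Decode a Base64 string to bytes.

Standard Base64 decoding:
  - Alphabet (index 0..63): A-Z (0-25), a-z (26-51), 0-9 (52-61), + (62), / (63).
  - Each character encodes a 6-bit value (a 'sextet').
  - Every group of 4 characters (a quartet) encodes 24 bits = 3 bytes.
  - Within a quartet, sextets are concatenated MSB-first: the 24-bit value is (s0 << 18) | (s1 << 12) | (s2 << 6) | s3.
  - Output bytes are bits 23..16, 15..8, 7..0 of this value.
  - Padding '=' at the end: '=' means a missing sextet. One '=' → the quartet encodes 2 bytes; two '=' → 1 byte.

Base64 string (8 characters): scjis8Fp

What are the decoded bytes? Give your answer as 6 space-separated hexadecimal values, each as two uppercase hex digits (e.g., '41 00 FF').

After char 0 ('s'=44): chars_in_quartet=1 acc=0x2C bytes_emitted=0
After char 1 ('c'=28): chars_in_quartet=2 acc=0xB1C bytes_emitted=0
After char 2 ('j'=35): chars_in_quartet=3 acc=0x2C723 bytes_emitted=0
After char 3 ('i'=34): chars_in_quartet=4 acc=0xB1C8E2 -> emit B1 C8 E2, reset; bytes_emitted=3
After char 4 ('s'=44): chars_in_quartet=1 acc=0x2C bytes_emitted=3
After char 5 ('8'=60): chars_in_quartet=2 acc=0xB3C bytes_emitted=3
After char 6 ('F'=5): chars_in_quartet=3 acc=0x2CF05 bytes_emitted=3
After char 7 ('p'=41): chars_in_quartet=4 acc=0xB3C169 -> emit B3 C1 69, reset; bytes_emitted=6

Answer: B1 C8 E2 B3 C1 69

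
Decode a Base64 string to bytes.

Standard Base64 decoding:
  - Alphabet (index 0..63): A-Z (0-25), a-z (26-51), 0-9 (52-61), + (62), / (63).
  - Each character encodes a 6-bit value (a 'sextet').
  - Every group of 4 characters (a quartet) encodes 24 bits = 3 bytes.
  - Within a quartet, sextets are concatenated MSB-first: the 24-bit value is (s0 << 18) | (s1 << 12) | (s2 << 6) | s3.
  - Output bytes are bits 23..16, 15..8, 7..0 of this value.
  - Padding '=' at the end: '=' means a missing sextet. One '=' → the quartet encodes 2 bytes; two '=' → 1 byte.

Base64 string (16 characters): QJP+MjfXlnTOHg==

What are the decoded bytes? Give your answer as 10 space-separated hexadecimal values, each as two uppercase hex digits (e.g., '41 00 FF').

After char 0 ('Q'=16): chars_in_quartet=1 acc=0x10 bytes_emitted=0
After char 1 ('J'=9): chars_in_quartet=2 acc=0x409 bytes_emitted=0
After char 2 ('P'=15): chars_in_quartet=3 acc=0x1024F bytes_emitted=0
After char 3 ('+'=62): chars_in_quartet=4 acc=0x4093FE -> emit 40 93 FE, reset; bytes_emitted=3
After char 4 ('M'=12): chars_in_quartet=1 acc=0xC bytes_emitted=3
After char 5 ('j'=35): chars_in_quartet=2 acc=0x323 bytes_emitted=3
After char 6 ('f'=31): chars_in_quartet=3 acc=0xC8DF bytes_emitted=3
After char 7 ('X'=23): chars_in_quartet=4 acc=0x3237D7 -> emit 32 37 D7, reset; bytes_emitted=6
After char 8 ('l'=37): chars_in_quartet=1 acc=0x25 bytes_emitted=6
After char 9 ('n'=39): chars_in_quartet=2 acc=0x967 bytes_emitted=6
After char 10 ('T'=19): chars_in_quartet=3 acc=0x259D3 bytes_emitted=6
After char 11 ('O'=14): chars_in_quartet=4 acc=0x9674CE -> emit 96 74 CE, reset; bytes_emitted=9
After char 12 ('H'=7): chars_in_quartet=1 acc=0x7 bytes_emitted=9
After char 13 ('g'=32): chars_in_quartet=2 acc=0x1E0 bytes_emitted=9
Padding '==': partial quartet acc=0x1E0 -> emit 1E; bytes_emitted=10

Answer: 40 93 FE 32 37 D7 96 74 CE 1E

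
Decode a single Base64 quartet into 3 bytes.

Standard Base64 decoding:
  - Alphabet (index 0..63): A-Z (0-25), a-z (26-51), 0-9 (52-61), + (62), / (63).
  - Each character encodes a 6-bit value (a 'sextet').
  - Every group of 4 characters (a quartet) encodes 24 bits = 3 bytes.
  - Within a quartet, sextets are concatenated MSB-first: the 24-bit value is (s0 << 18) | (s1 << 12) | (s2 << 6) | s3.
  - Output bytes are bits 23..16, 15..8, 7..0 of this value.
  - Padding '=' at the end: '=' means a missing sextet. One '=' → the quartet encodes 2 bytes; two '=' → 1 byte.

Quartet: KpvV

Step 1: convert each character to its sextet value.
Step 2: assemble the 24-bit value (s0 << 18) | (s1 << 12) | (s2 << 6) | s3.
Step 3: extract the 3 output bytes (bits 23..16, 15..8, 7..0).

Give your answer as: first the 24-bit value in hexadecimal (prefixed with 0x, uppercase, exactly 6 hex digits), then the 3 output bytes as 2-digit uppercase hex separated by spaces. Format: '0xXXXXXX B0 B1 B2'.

Answer: 0x2A9BD5 2A 9B D5

Derivation:
Sextets: K=10, p=41, v=47, V=21
24-bit: (10<<18) | (41<<12) | (47<<6) | 21
      = 0x280000 | 0x029000 | 0x000BC0 | 0x000015
      = 0x2A9BD5
Bytes: (v>>16)&0xFF=2A, (v>>8)&0xFF=9B, v&0xFF=D5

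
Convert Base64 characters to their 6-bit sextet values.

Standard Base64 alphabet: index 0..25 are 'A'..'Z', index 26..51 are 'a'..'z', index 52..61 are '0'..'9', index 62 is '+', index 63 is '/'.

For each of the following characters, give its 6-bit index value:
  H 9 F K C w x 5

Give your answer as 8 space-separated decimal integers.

'H': A..Z range, ord('H') − ord('A') = 7
'9': 0..9 range, 52 + ord('9') − ord('0') = 61
'F': A..Z range, ord('F') − ord('A') = 5
'K': A..Z range, ord('K') − ord('A') = 10
'C': A..Z range, ord('C') − ord('A') = 2
'w': a..z range, 26 + ord('w') − ord('a') = 48
'x': a..z range, 26 + ord('x') − ord('a') = 49
'5': 0..9 range, 52 + ord('5') − ord('0') = 57

Answer: 7 61 5 10 2 48 49 57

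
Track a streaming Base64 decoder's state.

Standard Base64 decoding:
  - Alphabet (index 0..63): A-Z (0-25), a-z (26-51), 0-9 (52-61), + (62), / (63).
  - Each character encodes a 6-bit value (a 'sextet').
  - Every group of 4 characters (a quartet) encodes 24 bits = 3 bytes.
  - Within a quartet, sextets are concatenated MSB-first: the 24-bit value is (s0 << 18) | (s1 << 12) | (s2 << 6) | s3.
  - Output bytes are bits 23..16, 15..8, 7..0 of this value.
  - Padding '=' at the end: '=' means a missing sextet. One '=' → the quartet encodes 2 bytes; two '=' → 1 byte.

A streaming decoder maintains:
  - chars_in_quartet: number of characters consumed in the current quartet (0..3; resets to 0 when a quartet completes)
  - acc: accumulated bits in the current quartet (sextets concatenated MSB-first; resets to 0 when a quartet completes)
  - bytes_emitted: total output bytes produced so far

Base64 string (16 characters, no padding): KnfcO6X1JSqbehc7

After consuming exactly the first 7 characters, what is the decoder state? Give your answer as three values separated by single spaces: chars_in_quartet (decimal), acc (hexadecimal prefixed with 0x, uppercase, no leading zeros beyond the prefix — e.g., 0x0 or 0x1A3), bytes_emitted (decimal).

After char 0 ('K'=10): chars_in_quartet=1 acc=0xA bytes_emitted=0
After char 1 ('n'=39): chars_in_quartet=2 acc=0x2A7 bytes_emitted=0
After char 2 ('f'=31): chars_in_quartet=3 acc=0xA9DF bytes_emitted=0
After char 3 ('c'=28): chars_in_quartet=4 acc=0x2A77DC -> emit 2A 77 DC, reset; bytes_emitted=3
After char 4 ('O'=14): chars_in_quartet=1 acc=0xE bytes_emitted=3
After char 5 ('6'=58): chars_in_quartet=2 acc=0x3BA bytes_emitted=3
After char 6 ('X'=23): chars_in_quartet=3 acc=0xEE97 bytes_emitted=3

Answer: 3 0xEE97 3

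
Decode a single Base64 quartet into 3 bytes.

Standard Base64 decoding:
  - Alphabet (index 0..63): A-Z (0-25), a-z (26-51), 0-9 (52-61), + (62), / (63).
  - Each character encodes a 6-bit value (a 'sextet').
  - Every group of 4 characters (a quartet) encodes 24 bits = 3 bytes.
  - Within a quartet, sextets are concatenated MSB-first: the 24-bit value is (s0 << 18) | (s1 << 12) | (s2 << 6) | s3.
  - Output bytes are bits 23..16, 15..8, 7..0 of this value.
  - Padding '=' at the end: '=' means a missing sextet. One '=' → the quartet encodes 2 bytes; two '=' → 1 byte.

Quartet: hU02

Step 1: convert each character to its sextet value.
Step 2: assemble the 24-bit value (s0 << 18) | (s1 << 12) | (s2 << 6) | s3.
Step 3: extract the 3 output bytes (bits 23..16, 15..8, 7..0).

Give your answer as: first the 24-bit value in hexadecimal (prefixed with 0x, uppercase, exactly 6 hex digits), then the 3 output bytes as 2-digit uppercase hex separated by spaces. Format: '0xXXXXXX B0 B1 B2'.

Answer: 0x854D36 85 4D 36

Derivation:
Sextets: h=33, U=20, 0=52, 2=54
24-bit: (33<<18) | (20<<12) | (52<<6) | 54
      = 0x840000 | 0x014000 | 0x000D00 | 0x000036
      = 0x854D36
Bytes: (v>>16)&0xFF=85, (v>>8)&0xFF=4D, v&0xFF=36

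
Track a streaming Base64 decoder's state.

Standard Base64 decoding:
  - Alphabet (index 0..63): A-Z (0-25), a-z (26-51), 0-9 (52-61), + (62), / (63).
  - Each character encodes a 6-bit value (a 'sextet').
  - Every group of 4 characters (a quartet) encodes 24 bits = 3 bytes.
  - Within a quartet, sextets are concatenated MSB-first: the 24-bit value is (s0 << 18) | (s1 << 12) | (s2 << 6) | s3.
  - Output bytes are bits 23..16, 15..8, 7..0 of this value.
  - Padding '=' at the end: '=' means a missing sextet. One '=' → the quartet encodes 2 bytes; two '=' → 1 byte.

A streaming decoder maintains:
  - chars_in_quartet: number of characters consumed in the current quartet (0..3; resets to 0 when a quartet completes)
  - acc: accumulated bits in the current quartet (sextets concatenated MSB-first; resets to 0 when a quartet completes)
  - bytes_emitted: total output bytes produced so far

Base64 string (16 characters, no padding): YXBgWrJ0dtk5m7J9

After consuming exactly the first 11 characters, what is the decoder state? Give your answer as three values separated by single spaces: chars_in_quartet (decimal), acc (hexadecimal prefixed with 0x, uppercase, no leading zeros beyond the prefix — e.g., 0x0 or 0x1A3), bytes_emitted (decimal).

Answer: 3 0x1DB64 6

Derivation:
After char 0 ('Y'=24): chars_in_quartet=1 acc=0x18 bytes_emitted=0
After char 1 ('X'=23): chars_in_quartet=2 acc=0x617 bytes_emitted=0
After char 2 ('B'=1): chars_in_quartet=3 acc=0x185C1 bytes_emitted=0
After char 3 ('g'=32): chars_in_quartet=4 acc=0x617060 -> emit 61 70 60, reset; bytes_emitted=3
After char 4 ('W'=22): chars_in_quartet=1 acc=0x16 bytes_emitted=3
After char 5 ('r'=43): chars_in_quartet=2 acc=0x5AB bytes_emitted=3
After char 6 ('J'=9): chars_in_quartet=3 acc=0x16AC9 bytes_emitted=3
After char 7 ('0'=52): chars_in_quartet=4 acc=0x5AB274 -> emit 5A B2 74, reset; bytes_emitted=6
After char 8 ('d'=29): chars_in_quartet=1 acc=0x1D bytes_emitted=6
After char 9 ('t'=45): chars_in_quartet=2 acc=0x76D bytes_emitted=6
After char 10 ('k'=36): chars_in_quartet=3 acc=0x1DB64 bytes_emitted=6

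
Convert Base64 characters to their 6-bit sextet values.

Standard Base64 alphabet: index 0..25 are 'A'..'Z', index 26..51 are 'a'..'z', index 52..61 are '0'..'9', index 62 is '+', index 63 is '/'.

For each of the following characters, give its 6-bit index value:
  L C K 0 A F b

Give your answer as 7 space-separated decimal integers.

Answer: 11 2 10 52 0 5 27

Derivation:
'L': A..Z range, ord('L') − ord('A') = 11
'C': A..Z range, ord('C') − ord('A') = 2
'K': A..Z range, ord('K') − ord('A') = 10
'0': 0..9 range, 52 + ord('0') − ord('0') = 52
'A': A..Z range, ord('A') − ord('A') = 0
'F': A..Z range, ord('F') − ord('A') = 5
'b': a..z range, 26 + ord('b') − ord('a') = 27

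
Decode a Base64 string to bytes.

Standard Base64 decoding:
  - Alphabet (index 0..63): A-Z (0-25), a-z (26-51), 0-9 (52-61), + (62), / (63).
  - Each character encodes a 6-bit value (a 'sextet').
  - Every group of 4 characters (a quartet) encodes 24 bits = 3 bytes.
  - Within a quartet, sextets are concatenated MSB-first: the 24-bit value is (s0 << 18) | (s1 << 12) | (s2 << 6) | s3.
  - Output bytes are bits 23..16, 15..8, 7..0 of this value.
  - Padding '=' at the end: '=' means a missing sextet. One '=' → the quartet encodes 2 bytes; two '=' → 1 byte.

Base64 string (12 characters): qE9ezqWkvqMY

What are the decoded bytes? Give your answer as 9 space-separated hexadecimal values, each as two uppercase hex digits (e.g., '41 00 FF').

After char 0 ('q'=42): chars_in_quartet=1 acc=0x2A bytes_emitted=0
After char 1 ('E'=4): chars_in_quartet=2 acc=0xA84 bytes_emitted=0
After char 2 ('9'=61): chars_in_quartet=3 acc=0x2A13D bytes_emitted=0
After char 3 ('e'=30): chars_in_quartet=4 acc=0xA84F5E -> emit A8 4F 5E, reset; bytes_emitted=3
After char 4 ('z'=51): chars_in_quartet=1 acc=0x33 bytes_emitted=3
After char 5 ('q'=42): chars_in_quartet=2 acc=0xCEA bytes_emitted=3
After char 6 ('W'=22): chars_in_quartet=3 acc=0x33A96 bytes_emitted=3
After char 7 ('k'=36): chars_in_quartet=4 acc=0xCEA5A4 -> emit CE A5 A4, reset; bytes_emitted=6
After char 8 ('v'=47): chars_in_quartet=1 acc=0x2F bytes_emitted=6
After char 9 ('q'=42): chars_in_quartet=2 acc=0xBEA bytes_emitted=6
After char 10 ('M'=12): chars_in_quartet=3 acc=0x2FA8C bytes_emitted=6
After char 11 ('Y'=24): chars_in_quartet=4 acc=0xBEA318 -> emit BE A3 18, reset; bytes_emitted=9

Answer: A8 4F 5E CE A5 A4 BE A3 18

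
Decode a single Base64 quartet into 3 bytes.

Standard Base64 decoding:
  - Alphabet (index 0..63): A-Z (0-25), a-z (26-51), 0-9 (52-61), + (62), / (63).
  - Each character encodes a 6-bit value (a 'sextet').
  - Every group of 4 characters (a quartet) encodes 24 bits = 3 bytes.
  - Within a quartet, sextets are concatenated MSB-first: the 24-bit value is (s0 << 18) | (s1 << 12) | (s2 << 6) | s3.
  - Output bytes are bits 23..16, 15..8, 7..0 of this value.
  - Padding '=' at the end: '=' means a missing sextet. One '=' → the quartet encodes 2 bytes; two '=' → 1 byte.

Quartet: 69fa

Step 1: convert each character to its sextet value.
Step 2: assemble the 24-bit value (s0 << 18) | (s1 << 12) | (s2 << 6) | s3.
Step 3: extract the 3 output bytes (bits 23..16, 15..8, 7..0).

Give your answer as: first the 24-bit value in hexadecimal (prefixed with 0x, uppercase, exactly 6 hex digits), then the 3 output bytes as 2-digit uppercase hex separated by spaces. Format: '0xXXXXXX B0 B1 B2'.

Sextets: 6=58, 9=61, f=31, a=26
24-bit: (58<<18) | (61<<12) | (31<<6) | 26
      = 0xE80000 | 0x03D000 | 0x0007C0 | 0x00001A
      = 0xEBD7DA
Bytes: (v>>16)&0xFF=EB, (v>>8)&0xFF=D7, v&0xFF=DA

Answer: 0xEBD7DA EB D7 DA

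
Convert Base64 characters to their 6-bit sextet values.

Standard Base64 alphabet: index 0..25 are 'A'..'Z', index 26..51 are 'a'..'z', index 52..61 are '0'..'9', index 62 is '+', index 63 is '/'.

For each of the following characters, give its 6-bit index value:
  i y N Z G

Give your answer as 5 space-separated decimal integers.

Answer: 34 50 13 25 6

Derivation:
'i': a..z range, 26 + ord('i') − ord('a') = 34
'y': a..z range, 26 + ord('y') − ord('a') = 50
'N': A..Z range, ord('N') − ord('A') = 13
'Z': A..Z range, ord('Z') − ord('A') = 25
'G': A..Z range, ord('G') − ord('A') = 6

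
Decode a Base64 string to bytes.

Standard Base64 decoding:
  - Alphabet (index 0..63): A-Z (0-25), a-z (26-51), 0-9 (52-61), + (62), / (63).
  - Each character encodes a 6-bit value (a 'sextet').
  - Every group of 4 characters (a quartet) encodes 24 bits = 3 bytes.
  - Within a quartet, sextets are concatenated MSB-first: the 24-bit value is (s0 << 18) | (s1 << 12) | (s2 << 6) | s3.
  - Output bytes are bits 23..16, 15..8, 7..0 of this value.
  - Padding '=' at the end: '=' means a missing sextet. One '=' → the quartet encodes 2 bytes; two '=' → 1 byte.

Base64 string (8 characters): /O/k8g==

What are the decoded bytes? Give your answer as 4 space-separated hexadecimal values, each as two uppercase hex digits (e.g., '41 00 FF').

Answer: FC EF E4 F2

Derivation:
After char 0 ('/'=63): chars_in_quartet=1 acc=0x3F bytes_emitted=0
After char 1 ('O'=14): chars_in_quartet=2 acc=0xFCE bytes_emitted=0
After char 2 ('/'=63): chars_in_quartet=3 acc=0x3F3BF bytes_emitted=0
After char 3 ('k'=36): chars_in_quartet=4 acc=0xFCEFE4 -> emit FC EF E4, reset; bytes_emitted=3
After char 4 ('8'=60): chars_in_quartet=1 acc=0x3C bytes_emitted=3
After char 5 ('g'=32): chars_in_quartet=2 acc=0xF20 bytes_emitted=3
Padding '==': partial quartet acc=0xF20 -> emit F2; bytes_emitted=4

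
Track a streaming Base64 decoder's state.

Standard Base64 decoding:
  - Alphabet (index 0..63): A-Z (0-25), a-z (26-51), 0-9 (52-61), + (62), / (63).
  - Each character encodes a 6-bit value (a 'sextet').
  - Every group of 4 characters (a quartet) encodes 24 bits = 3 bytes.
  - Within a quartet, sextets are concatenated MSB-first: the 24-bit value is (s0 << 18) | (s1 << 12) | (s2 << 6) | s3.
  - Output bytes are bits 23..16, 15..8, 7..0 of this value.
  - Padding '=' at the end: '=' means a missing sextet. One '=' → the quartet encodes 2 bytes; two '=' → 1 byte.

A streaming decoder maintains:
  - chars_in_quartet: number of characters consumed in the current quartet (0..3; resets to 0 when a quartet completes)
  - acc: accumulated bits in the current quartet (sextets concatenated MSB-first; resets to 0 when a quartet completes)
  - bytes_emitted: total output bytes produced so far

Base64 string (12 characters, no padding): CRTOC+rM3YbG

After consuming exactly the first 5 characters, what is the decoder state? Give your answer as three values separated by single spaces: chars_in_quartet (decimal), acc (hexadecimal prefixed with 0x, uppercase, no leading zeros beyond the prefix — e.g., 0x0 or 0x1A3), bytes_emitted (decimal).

Answer: 1 0x2 3

Derivation:
After char 0 ('C'=2): chars_in_quartet=1 acc=0x2 bytes_emitted=0
After char 1 ('R'=17): chars_in_quartet=2 acc=0x91 bytes_emitted=0
After char 2 ('T'=19): chars_in_quartet=3 acc=0x2453 bytes_emitted=0
After char 3 ('O'=14): chars_in_quartet=4 acc=0x914CE -> emit 09 14 CE, reset; bytes_emitted=3
After char 4 ('C'=2): chars_in_quartet=1 acc=0x2 bytes_emitted=3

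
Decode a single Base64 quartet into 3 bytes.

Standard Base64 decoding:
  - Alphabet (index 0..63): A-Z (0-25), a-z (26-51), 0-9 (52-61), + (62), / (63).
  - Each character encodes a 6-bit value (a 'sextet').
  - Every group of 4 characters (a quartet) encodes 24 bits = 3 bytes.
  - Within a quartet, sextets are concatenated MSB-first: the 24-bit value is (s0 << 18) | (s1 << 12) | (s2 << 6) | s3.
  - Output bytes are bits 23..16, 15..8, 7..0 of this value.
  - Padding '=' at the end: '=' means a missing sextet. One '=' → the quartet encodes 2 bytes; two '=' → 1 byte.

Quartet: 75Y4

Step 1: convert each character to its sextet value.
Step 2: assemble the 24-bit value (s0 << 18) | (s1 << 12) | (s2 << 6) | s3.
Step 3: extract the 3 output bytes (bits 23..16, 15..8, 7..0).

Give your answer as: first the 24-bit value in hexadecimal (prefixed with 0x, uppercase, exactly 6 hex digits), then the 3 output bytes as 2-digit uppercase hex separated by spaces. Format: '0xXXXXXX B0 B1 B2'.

Answer: 0xEF9638 EF 96 38

Derivation:
Sextets: 7=59, 5=57, Y=24, 4=56
24-bit: (59<<18) | (57<<12) | (24<<6) | 56
      = 0xEC0000 | 0x039000 | 0x000600 | 0x000038
      = 0xEF9638
Bytes: (v>>16)&0xFF=EF, (v>>8)&0xFF=96, v&0xFF=38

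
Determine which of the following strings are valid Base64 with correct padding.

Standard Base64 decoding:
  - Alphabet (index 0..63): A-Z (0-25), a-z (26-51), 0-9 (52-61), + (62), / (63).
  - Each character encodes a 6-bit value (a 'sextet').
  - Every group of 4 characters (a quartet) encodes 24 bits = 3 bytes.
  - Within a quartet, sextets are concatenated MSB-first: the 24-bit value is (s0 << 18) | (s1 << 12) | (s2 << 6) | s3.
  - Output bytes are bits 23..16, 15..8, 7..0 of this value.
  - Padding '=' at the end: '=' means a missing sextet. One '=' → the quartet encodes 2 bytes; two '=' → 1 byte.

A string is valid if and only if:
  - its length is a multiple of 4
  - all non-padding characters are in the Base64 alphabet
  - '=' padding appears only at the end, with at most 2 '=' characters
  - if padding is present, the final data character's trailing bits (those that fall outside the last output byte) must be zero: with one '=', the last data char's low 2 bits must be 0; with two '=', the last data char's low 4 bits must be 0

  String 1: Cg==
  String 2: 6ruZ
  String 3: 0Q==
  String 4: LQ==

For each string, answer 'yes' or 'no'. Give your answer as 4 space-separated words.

String 1: 'Cg==' → valid
String 2: '6ruZ' → valid
String 3: '0Q==' → valid
String 4: 'LQ==' → valid

Answer: yes yes yes yes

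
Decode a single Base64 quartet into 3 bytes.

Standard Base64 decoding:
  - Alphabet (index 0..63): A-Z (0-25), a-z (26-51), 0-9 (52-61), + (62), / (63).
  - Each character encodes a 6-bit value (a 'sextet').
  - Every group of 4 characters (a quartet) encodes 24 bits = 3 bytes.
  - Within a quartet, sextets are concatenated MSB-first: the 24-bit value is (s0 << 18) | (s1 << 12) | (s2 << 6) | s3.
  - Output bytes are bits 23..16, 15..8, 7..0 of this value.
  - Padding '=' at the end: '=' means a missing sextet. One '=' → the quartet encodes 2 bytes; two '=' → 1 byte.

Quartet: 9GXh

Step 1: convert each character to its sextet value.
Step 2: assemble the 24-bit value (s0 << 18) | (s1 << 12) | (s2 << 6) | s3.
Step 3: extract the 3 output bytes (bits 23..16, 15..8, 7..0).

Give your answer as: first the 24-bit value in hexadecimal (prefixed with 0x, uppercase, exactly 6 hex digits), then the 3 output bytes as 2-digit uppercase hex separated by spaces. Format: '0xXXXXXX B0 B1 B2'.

Answer: 0xF465E1 F4 65 E1

Derivation:
Sextets: 9=61, G=6, X=23, h=33
24-bit: (61<<18) | (6<<12) | (23<<6) | 33
      = 0xF40000 | 0x006000 | 0x0005C0 | 0x000021
      = 0xF465E1
Bytes: (v>>16)&0xFF=F4, (v>>8)&0xFF=65, v&0xFF=E1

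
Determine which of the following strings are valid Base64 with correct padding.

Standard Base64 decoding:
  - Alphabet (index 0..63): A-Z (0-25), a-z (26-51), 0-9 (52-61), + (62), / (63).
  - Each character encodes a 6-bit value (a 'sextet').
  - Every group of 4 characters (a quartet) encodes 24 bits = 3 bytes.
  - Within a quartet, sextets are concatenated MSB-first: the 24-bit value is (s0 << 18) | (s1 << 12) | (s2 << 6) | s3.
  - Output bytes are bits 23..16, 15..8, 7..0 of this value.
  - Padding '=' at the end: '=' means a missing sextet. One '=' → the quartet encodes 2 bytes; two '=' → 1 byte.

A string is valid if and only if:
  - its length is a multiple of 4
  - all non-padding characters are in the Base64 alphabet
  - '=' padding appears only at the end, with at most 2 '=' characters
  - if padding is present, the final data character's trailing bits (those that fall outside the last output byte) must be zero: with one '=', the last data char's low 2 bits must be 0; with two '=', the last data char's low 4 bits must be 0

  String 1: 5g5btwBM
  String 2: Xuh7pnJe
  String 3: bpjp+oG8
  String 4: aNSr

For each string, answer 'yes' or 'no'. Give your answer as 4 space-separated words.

Answer: yes yes yes yes

Derivation:
String 1: '5g5btwBM' → valid
String 2: 'Xuh7pnJe' → valid
String 3: 'bpjp+oG8' → valid
String 4: 'aNSr' → valid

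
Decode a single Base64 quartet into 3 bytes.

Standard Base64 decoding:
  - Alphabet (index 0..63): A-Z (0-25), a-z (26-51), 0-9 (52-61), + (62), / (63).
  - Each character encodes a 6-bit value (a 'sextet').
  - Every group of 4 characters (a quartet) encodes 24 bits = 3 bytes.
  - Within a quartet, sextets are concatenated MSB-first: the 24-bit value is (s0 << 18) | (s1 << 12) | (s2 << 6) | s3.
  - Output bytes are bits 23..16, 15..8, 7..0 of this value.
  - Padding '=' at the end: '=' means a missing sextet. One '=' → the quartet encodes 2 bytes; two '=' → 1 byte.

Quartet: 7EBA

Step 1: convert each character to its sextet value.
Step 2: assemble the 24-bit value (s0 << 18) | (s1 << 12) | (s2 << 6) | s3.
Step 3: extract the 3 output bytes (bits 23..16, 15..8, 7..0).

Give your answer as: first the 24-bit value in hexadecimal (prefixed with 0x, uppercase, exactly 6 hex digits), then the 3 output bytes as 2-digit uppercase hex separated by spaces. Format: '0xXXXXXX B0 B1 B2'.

Answer: 0xEC4040 EC 40 40

Derivation:
Sextets: 7=59, E=4, B=1, A=0
24-bit: (59<<18) | (4<<12) | (1<<6) | 0
      = 0xEC0000 | 0x004000 | 0x000040 | 0x000000
      = 0xEC4040
Bytes: (v>>16)&0xFF=EC, (v>>8)&0xFF=40, v&0xFF=40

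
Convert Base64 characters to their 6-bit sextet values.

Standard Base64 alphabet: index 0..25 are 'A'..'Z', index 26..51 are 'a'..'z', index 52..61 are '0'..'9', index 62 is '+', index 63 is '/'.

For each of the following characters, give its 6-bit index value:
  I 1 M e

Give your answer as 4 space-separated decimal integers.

Answer: 8 53 12 30

Derivation:
'I': A..Z range, ord('I') − ord('A') = 8
'1': 0..9 range, 52 + ord('1') − ord('0') = 53
'M': A..Z range, ord('M') − ord('A') = 12
'e': a..z range, 26 + ord('e') − ord('a') = 30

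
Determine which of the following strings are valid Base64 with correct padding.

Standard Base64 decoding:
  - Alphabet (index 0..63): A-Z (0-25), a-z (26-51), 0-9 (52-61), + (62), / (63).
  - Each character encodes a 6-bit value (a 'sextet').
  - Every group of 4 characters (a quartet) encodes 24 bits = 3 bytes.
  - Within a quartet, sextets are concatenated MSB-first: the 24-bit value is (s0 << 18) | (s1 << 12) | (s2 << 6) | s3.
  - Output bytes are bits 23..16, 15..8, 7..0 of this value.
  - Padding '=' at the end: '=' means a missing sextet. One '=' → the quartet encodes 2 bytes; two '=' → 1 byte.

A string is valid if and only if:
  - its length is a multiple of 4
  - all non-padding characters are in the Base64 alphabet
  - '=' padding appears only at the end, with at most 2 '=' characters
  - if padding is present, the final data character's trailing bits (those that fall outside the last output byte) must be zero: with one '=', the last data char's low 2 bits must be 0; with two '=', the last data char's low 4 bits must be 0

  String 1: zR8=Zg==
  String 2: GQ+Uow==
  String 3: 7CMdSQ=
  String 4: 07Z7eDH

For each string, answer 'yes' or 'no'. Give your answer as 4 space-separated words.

Answer: no yes no no

Derivation:
String 1: 'zR8=Zg==' → invalid (bad char(s): ['=']; '=' in middle)
String 2: 'GQ+Uow==' → valid
String 3: '7CMdSQ=' → invalid (len=7 not mult of 4)
String 4: '07Z7eDH' → invalid (len=7 not mult of 4)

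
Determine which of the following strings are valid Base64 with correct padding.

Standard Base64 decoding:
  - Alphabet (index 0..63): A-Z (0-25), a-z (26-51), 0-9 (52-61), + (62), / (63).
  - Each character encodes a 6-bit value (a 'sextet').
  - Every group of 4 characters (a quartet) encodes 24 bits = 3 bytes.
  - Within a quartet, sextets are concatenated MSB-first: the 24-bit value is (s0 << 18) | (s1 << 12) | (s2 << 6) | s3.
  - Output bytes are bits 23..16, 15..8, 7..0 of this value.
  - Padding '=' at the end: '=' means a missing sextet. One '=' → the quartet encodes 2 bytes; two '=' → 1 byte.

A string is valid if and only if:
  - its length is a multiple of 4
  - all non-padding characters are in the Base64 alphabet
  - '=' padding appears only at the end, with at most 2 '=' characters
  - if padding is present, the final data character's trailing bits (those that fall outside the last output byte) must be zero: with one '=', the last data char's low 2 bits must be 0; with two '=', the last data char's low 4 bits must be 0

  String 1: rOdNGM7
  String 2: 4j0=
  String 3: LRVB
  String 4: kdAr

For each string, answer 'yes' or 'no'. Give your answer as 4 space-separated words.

String 1: 'rOdNGM7' → invalid (len=7 not mult of 4)
String 2: '4j0=' → valid
String 3: 'LRVB' → valid
String 4: 'kdAr' → valid

Answer: no yes yes yes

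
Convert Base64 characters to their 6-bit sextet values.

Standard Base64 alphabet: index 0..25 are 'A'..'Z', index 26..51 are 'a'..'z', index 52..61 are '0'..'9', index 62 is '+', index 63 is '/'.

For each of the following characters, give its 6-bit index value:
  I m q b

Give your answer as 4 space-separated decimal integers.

'I': A..Z range, ord('I') − ord('A') = 8
'm': a..z range, 26 + ord('m') − ord('a') = 38
'q': a..z range, 26 + ord('q') − ord('a') = 42
'b': a..z range, 26 + ord('b') − ord('a') = 27

Answer: 8 38 42 27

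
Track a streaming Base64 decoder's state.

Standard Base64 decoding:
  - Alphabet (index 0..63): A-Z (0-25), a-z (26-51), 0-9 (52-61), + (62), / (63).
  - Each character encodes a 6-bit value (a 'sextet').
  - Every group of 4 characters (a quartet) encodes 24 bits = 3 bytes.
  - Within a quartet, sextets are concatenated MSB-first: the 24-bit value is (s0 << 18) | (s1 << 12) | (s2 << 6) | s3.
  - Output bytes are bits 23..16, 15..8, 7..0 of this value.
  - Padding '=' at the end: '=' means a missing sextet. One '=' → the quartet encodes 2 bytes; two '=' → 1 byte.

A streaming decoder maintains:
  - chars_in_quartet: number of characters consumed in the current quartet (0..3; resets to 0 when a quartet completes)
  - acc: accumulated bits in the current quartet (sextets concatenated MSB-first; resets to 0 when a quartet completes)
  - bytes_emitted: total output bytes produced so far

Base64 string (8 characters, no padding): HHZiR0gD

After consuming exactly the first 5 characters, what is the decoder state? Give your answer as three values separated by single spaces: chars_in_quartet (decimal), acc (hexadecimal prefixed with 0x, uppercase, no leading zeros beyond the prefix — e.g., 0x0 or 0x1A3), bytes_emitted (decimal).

Answer: 1 0x11 3

Derivation:
After char 0 ('H'=7): chars_in_quartet=1 acc=0x7 bytes_emitted=0
After char 1 ('H'=7): chars_in_quartet=2 acc=0x1C7 bytes_emitted=0
After char 2 ('Z'=25): chars_in_quartet=3 acc=0x71D9 bytes_emitted=0
After char 3 ('i'=34): chars_in_quartet=4 acc=0x1C7662 -> emit 1C 76 62, reset; bytes_emitted=3
After char 4 ('R'=17): chars_in_quartet=1 acc=0x11 bytes_emitted=3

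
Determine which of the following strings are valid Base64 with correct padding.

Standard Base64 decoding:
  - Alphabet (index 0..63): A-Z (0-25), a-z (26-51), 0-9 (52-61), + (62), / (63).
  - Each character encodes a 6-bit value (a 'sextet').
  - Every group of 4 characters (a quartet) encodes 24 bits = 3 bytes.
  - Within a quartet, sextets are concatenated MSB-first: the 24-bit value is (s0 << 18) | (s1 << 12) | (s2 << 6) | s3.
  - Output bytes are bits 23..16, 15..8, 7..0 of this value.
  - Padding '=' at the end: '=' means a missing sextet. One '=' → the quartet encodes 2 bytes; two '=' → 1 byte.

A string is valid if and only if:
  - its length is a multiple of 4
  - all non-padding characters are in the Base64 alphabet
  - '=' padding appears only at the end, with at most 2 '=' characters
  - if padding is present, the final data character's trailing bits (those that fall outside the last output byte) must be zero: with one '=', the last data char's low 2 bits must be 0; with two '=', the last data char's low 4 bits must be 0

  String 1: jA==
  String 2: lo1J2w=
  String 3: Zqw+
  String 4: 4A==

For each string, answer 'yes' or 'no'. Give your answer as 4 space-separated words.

Answer: yes no yes yes

Derivation:
String 1: 'jA==' → valid
String 2: 'lo1J2w=' → invalid (len=7 not mult of 4)
String 3: 'Zqw+' → valid
String 4: '4A==' → valid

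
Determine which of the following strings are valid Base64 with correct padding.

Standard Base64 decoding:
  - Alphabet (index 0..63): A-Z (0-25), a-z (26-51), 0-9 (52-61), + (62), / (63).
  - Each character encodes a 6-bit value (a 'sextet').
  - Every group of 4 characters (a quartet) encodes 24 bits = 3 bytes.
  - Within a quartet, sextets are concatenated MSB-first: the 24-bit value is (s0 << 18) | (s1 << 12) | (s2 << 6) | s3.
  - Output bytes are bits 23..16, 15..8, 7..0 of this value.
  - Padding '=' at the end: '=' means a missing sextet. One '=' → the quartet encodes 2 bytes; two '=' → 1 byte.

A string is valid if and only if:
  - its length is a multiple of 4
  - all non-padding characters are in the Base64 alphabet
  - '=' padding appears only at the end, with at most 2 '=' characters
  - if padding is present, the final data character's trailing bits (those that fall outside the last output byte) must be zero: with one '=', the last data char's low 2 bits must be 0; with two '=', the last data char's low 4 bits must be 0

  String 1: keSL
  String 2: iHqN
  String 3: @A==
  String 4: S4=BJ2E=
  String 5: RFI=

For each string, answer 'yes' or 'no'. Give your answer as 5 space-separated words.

Answer: yes yes no no yes

Derivation:
String 1: 'keSL' → valid
String 2: 'iHqN' → valid
String 3: '@A==' → invalid (bad char(s): ['@'])
String 4: 'S4=BJ2E=' → invalid (bad char(s): ['=']; '=' in middle)
String 5: 'RFI=' → valid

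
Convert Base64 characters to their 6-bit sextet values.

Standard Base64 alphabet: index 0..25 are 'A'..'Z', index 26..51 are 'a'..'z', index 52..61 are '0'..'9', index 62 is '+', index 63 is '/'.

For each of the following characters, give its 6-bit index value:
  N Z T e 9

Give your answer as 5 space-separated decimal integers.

'N': A..Z range, ord('N') − ord('A') = 13
'Z': A..Z range, ord('Z') − ord('A') = 25
'T': A..Z range, ord('T') − ord('A') = 19
'e': a..z range, 26 + ord('e') − ord('a') = 30
'9': 0..9 range, 52 + ord('9') − ord('0') = 61

Answer: 13 25 19 30 61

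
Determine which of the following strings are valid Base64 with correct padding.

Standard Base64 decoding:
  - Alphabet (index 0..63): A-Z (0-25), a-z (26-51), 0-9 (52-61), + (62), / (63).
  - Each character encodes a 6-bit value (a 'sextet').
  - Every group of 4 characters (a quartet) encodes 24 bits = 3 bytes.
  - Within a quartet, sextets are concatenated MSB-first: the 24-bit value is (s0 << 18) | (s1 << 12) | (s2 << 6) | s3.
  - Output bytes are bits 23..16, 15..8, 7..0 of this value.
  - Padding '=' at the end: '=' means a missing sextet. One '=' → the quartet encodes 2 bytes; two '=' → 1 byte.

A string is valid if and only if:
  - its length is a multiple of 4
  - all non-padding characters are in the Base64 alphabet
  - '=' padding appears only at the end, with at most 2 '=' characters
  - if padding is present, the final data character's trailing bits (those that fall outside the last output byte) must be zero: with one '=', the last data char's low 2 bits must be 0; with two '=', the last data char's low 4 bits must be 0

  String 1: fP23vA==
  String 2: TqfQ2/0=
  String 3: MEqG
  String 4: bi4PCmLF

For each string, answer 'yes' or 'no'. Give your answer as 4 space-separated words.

String 1: 'fP23vA==' → valid
String 2: 'TqfQ2/0=' → valid
String 3: 'MEqG' → valid
String 4: 'bi4PCmLF' → valid

Answer: yes yes yes yes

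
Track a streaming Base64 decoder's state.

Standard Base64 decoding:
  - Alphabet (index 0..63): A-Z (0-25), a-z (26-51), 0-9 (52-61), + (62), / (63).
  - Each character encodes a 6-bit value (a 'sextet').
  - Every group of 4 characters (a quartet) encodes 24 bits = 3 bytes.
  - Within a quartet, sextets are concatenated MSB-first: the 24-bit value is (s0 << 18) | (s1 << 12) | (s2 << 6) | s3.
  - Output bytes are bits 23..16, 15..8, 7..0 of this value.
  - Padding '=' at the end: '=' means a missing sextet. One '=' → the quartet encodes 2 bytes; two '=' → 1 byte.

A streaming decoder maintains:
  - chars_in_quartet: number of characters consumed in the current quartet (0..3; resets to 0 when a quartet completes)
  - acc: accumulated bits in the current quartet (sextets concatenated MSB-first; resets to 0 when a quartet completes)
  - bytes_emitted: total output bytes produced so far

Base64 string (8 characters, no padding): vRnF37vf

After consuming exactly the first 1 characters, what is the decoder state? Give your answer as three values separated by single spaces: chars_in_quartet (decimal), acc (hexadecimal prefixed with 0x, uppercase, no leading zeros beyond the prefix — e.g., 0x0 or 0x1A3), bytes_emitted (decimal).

Answer: 1 0x2F 0

Derivation:
After char 0 ('v'=47): chars_in_quartet=1 acc=0x2F bytes_emitted=0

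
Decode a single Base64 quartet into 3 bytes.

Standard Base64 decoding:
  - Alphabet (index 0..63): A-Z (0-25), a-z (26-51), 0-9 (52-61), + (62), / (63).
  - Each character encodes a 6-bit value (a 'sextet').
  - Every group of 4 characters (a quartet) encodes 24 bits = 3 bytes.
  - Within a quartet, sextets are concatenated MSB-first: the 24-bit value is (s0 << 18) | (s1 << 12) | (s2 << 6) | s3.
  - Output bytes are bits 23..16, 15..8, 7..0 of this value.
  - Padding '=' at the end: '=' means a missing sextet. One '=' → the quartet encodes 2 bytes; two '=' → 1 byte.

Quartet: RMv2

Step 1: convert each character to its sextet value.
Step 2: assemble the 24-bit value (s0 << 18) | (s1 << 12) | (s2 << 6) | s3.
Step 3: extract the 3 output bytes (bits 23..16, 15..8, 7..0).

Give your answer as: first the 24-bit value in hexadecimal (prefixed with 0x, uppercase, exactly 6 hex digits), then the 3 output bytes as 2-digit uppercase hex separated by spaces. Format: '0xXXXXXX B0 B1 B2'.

Answer: 0x44CBF6 44 CB F6

Derivation:
Sextets: R=17, M=12, v=47, 2=54
24-bit: (17<<18) | (12<<12) | (47<<6) | 54
      = 0x440000 | 0x00C000 | 0x000BC0 | 0x000036
      = 0x44CBF6
Bytes: (v>>16)&0xFF=44, (v>>8)&0xFF=CB, v&0xFF=F6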